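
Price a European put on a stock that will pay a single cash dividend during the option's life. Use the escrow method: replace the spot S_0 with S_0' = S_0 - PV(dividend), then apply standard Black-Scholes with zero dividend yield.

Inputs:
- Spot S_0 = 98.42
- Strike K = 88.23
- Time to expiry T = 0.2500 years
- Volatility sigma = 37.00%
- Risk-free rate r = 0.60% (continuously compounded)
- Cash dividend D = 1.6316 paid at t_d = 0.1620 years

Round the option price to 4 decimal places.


Answer: Price = 3.3264

Derivation:
PV(D) = D * exp(-r * t_d) = 1.6316 * 0.99902847 = 1.63001486
S_0' = S_0 - PV(D) = 98.4200 - 1.63001486 = 96.78998514
d1 = (ln(S_0'/K) + (r + sigma^2/2)*T) / (sigma*sqrt(T)) = 0.60112967
d2 = d1 - sigma*sqrt(T) = 0.41612967
exp(-rT) = 0.99850112
N(-d1) = 0.27387681; N(-d2) = 0.33865756
P = K * exp(-rT) * N(-d2) - S_0' * N(-d1) = 88.2300 * 0.99850112 * 0.33865756 - 96.78998514 * 0.27387681 = 3.3264


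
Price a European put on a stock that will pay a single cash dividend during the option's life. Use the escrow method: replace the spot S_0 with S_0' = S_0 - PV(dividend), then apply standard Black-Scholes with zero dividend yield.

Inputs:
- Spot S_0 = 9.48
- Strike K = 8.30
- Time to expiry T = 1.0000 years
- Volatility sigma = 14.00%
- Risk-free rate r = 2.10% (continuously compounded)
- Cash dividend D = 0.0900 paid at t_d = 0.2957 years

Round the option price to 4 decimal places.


PV(D) = D * exp(-r * t_d) = 0.0900 * 0.99380954 = 0.08944286
S_0' = S_0 - PV(D) = 9.4800 - 0.08944286 = 9.39055714
d1 = (ln(S_0'/K) + (r + sigma^2/2)*T) / (sigma*sqrt(T)) = 1.10177936
d2 = d1 - sigma*sqrt(T) = 0.96177936
exp(-rT) = 0.97921896
N(-d1) = 0.13527880; N(-d2) = 0.16808022
P = K * exp(-rT) * N(-d2) - S_0' * N(-d1) = 8.3000 * 0.97921896 * 0.16808022 - 9.39055714 * 0.13527880 = 0.0957

Answer: Price = 0.0957


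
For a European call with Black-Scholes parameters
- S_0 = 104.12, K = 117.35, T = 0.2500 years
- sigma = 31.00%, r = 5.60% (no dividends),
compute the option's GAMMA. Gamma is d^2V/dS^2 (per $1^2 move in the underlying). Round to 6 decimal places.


Answer: Gamma = 0.020599

Derivation:
d1 = -0.6038989817; d2 = -0.7588989817
phi(d1) = 0.3324434451; exp(-qT) = 1.0000000000; exp(-rT) = 0.9860975443
Gamma = exp(-qT) * phi(d1) / (S * sigma * sqrt(T)) = 1.0000000000 * 0.3324434451 / (104.1200 * 0.3100 * 0.5000000000) = 0.020599


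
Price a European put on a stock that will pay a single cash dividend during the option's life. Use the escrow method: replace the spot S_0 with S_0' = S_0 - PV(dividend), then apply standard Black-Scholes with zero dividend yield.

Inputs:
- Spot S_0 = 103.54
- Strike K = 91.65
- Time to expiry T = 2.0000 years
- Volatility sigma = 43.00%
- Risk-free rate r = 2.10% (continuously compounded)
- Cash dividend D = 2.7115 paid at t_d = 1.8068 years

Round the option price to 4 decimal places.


PV(D) = D * exp(-r * t_d) = 2.7115 * 0.96276801 = 2.61054546
S_0' = S_0 - PV(D) = 103.5400 - 2.61054546 = 100.92945454
d1 = (ln(S_0'/K) + (r + sigma^2/2)*T) / (sigma*sqrt(T)) = 0.53171935
d2 = d1 - sigma*sqrt(T) = -0.07639248
exp(-rT) = 0.95886978
N(-d1) = 0.29746019; N(-d2) = 0.53044657
P = K * exp(-rT) * N(-d2) - S_0' * N(-d1) = 91.6500 * 0.95886978 * 0.53044657 - 100.92945454 * 0.29746019 = 16.5934

Answer: Price = 16.5934


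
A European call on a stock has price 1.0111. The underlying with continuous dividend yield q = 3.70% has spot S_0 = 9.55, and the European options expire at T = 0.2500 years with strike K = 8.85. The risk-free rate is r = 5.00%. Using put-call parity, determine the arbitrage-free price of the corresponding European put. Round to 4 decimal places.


Put-call parity: C - P = S_0 * exp(-qT) - K * exp(-rT).
S_0 * exp(-qT) = 9.5500 * 0.99079265 = 9.46206980
K * exp(-rT) = 8.8500 * 0.98757780 = 8.74006353
P = C - S*exp(-qT) + K*exp(-rT)
P = 1.0111 - 9.46206980 + 8.74006353 = 0.2891

Answer: Put price = 0.2891


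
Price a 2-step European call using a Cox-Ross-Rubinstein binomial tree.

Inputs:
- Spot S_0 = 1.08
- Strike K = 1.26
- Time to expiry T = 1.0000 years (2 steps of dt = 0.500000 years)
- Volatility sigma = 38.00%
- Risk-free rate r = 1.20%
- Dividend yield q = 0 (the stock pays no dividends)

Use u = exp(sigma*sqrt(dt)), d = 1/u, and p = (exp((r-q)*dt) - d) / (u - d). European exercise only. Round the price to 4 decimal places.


Answer: Price = V(0,0) = 0.1148

Derivation:
dt = T/N = 0.500000
u = exp(sigma*sqrt(dt)) = 1.308263; d = 1/u = 0.764372
p = (exp((r-q)*dt) - d) / (u - d) = 0.444291
Discount per step: exp(-r*dt) = 0.994018
Stock lattice S(k, i) with i counting down-moves:
  k=0: S(0,0) = 1.0800
  k=1: S(1,0) = 1.4129; S(1,1) = 0.8255
  k=2: S(2,0) = 1.8485; S(2,1) = 1.0800; S(2,2) = 0.6310
Terminal payoffs V(N, i) = max(S_T - K, 0):
  V(2,0) = 0.588477; V(2,1) = 0.000000; V(2,2) = 0.000000
Backward induction: V(k, i) = exp(-r*dt) * [p * V(k+1, i) + (1-p) * V(k+1, i+1)].
  V(1,0) = exp(-r*dt) * [p*0.588477 + (1-p)*0.000000] = 0.259891
  V(1,1) = exp(-r*dt) * [p*0.000000 + (1-p)*0.000000] = 0.000000
  V(0,0) = exp(-r*dt) * [p*0.259891 + (1-p)*0.000000] = 0.114777


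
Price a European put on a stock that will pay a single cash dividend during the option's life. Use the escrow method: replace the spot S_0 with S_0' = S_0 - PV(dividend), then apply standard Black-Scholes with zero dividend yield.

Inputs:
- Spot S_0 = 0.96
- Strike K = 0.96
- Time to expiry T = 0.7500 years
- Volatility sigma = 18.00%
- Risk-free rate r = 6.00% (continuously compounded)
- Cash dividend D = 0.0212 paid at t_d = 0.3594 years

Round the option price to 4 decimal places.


Answer: Price = 0.0476

Derivation:
PV(D) = D * exp(-r * t_d) = 0.0212 * 0.97866684 = 0.02074774
S_0' = S_0 - PV(D) = 0.9600 - 0.02074774 = 0.93925226
d1 = (ln(S_0'/K) + (r + sigma^2/2)*T) / (sigma*sqrt(T)) = 0.22645480
d2 = d1 - sigma*sqrt(T) = 0.07057022
exp(-rT) = 0.95599748
N(-d1) = 0.41042386; N(-d2) = 0.47186990
P = K * exp(-rT) * N(-d2) - S_0' * N(-d1) = 0.9600 * 0.95599748 * 0.47186990 - 0.93925226 * 0.41042386 = 0.0476


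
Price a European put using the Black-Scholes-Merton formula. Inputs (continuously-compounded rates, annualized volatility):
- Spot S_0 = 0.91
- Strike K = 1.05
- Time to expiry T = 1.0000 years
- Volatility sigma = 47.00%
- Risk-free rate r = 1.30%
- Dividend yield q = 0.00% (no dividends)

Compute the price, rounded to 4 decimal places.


Answer: Price = 0.2508

Derivation:
d1 = (ln(S/K) + (r - q + 0.5*sigma^2) * T) / (sigma * sqrt(T)) = -0.04181031
d2 = d1 - sigma * sqrt(T) = -0.51181031
exp(-rT) = 0.98708414; exp(-qT) = 1.00000000
P = K * exp(-rT) * N(-d2) - S_0 * exp(-qT) * N(-d1)
N(-d1) = 0.51667504; N(-d2) = 0.69560811
P = 1.0500 * 0.98708414 * 0.69560811 - 0.9100 * 1.00000000 * 0.51667504 = 0.2508


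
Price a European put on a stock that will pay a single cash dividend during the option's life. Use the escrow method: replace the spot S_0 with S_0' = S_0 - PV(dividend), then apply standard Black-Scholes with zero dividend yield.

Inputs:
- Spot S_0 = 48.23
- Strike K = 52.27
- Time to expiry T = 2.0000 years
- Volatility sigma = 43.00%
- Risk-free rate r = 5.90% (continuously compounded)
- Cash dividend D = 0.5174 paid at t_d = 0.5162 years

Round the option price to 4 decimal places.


PV(D) = D * exp(-r * t_d) = 0.5174 * 0.97000331 = 0.50187971
S_0' = S_0 - PV(D) = 48.2300 - 0.50187971 = 47.72812029
d1 = (ln(S_0'/K) + (r + sigma^2/2)*T) / (sigma*sqrt(T)) = 0.34861705
d2 = d1 - sigma*sqrt(T) = -0.25949478
exp(-rT) = 0.88869605
N(-d1) = 0.36368841; N(-d2) = 0.60237324
P = K * exp(-rT) * N(-d2) - S_0' * N(-d1) = 52.2700 * 0.88869605 * 0.60237324 - 47.72812029 * 0.36368841 = 10.6234

Answer: Price = 10.6234


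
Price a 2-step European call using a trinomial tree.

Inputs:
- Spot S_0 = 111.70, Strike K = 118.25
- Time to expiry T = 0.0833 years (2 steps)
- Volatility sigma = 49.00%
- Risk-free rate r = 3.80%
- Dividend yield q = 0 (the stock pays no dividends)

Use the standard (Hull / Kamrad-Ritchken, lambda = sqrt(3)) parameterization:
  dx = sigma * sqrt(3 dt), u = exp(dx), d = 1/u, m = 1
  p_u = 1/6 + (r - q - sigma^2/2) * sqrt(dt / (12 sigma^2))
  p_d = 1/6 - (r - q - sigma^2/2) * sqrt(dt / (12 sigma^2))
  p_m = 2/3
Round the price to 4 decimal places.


dt = T/N = 0.041650; dx = sigma*sqrt(3*dt) = 0.173207
u = exp(dx) = 1.189112; d = 1/u = 0.840964
p_u = 0.156802, p_m = 0.666667, p_d = 0.176532
Discount per step: exp(-r*dt) = 0.998419
Stock lattice S(k, j) with j the centered position index:
  k=0: S(0,+0) = 111.7000
  k=1: S(1,-1) = 93.9357; S(1,+0) = 111.7000; S(1,+1) = 132.8238
  k=2: S(2,-2) = 78.9965; S(2,-1) = 93.9357; S(2,+0) = 111.7000; S(2,+1) = 132.8238; S(2,+2) = 157.9423
Terminal payoffs V(N, j) = max(S_T - K, 0):
  V(2,-2) = 0.000000; V(2,-1) = 0.000000; V(2,+0) = 0.000000; V(2,+1) = 14.573771; V(2,+2) = 39.692292
Backward induction: V(k, j) = exp(-r*dt) * [p_u * V(k+1, j+1) + p_m * V(k+1, j) + p_d * V(k+1, j-1)]
  V(1,-1) = exp(-r*dt) * [p_u*0.000000 + p_m*0.000000 + p_d*0.000000] = 0.000000
  V(1,+0) = exp(-r*dt) * [p_u*14.573771 + p_m*0.000000 + p_d*0.000000] = 2.281577
  V(1,+1) = exp(-r*dt) * [p_u*39.692292 + p_m*14.573771 + p_d*0.000000] = 15.914455
  V(0,+0) = exp(-r*dt) * [p_u*15.914455 + p_m*2.281577 + p_d*0.000000] = 4.010112

Answer: Price = V(0,0) = 4.0101


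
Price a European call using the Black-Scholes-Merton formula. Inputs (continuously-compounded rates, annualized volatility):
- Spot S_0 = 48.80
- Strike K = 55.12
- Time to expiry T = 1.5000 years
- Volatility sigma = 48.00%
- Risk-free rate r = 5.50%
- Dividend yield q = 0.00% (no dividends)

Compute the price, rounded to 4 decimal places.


Answer: Price = 10.5557

Derivation:
d1 = (ln(S/K) + (r - q + 0.5*sigma^2) * T) / (sigma * sqrt(T)) = 0.22711820
d2 = d1 - sigma * sqrt(T) = -0.36075934
exp(-rT) = 0.92081144; exp(-qT) = 1.00000000
C = S_0 * exp(-qT) * N(d1) - K * exp(-rT) * N(d2)
N(d1) = 0.58983408; N(d2) = 0.35913968
C = 48.8000 * 1.00000000 * 0.58983408 - 55.1200 * 0.92081144 * 0.35913968 = 10.5557


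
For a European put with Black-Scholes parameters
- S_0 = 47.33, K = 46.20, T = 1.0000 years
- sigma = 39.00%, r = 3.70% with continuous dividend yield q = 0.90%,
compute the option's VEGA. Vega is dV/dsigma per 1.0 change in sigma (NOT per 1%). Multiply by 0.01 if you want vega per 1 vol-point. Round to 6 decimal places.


Answer: Vega = 17.728363

Derivation:
d1 = 0.3287552457; d2 = -0.0612447543
phi(d1) = 0.3779556044; exp(-qT) = 0.9910403788; exp(-rT) = 0.9636761353
Vega = S * exp(-qT) * phi(d1) * sqrt(T) = 47.3300 * 0.9910403788 * 0.3779556044 * 1.0000000000 = 17.728363


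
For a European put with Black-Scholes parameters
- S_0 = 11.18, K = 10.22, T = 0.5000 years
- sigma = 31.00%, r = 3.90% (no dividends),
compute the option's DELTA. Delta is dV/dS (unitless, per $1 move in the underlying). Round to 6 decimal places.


d1 = 0.6081341077; d2 = 0.3889310056
phi(d1) = 0.3315913042; exp(-qT) = 1.0000000000; exp(-rT) = 0.9806888952
N(-d1) = 0.2715492662
Delta = -exp(-qT) * N(-d1) = -1.0000000000 * 0.2715492662 = -0.271549

Answer: Delta = -0.271549


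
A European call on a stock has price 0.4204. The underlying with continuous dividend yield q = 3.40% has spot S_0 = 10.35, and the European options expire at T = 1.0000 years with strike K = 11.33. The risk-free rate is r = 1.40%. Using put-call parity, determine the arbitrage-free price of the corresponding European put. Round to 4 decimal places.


Answer: Put price = 1.5889

Derivation:
Put-call parity: C - P = S_0 * exp(-qT) - K * exp(-rT).
S_0 * exp(-qT) = 10.3500 * 0.96657150 = 10.00401507
K * exp(-rT) = 11.3300 * 0.98609754 = 11.17248518
P = C - S*exp(-qT) + K*exp(-rT)
P = 0.4204 - 10.00401507 + 11.17248518 = 1.5889


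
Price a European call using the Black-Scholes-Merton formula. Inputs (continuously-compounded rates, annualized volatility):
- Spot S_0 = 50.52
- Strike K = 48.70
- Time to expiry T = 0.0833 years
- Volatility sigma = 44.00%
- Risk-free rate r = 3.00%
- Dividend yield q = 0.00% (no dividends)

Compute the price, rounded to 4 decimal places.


Answer: Price = 3.5977

Derivation:
d1 = (ln(S/K) + (r - q + 0.5*sigma^2) * T) / (sigma * sqrt(T)) = 0.37209302
d2 = d1 - sigma * sqrt(T) = 0.24510136
exp(-rT) = 0.99750412; exp(-qT) = 1.00000000
C = S_0 * exp(-qT) * N(d1) - K * exp(-rT) * N(d2)
N(d1) = 0.64508820; N(d2) = 0.59681103
C = 50.5200 * 1.00000000 * 0.64508820 - 48.7000 * 0.99750412 * 0.59681103 = 3.5977


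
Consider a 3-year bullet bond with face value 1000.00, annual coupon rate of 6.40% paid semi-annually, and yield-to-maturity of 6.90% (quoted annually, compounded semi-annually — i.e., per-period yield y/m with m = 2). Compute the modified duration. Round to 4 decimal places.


Coupon per period c = face * coupon_rate / m = 32.000000
Periods per year m = 2; per-period yield y/m = 0.034500
Number of cashflows N = 6
Cashflows (t years, CF_t, discount factor 1/(1+y/m)^(m*t), PV):
  t = 0.5000: CF_t = 32.000000, DF = 0.966651, PV = 30.932818
  t = 1.0000: CF_t = 32.000000, DF = 0.934413, PV = 29.901226
  t = 1.5000: CF_t = 32.000000, DF = 0.903251, PV = 28.904036
  t = 2.0000: CF_t = 32.000000, DF = 0.873128, PV = 27.940103
  t = 2.5000: CF_t = 32.000000, DF = 0.844010, PV = 27.008316
  t = 3.0000: CF_t = 1032.000000, DF = 0.815863, PV = 841.970213
Price P = sum_t PV_t = 986.656711
First compute Macaulay numerator sum_t t * PV_t:
  t * PV_t at t = 0.5000: 15.466409
  t * PV_t at t = 1.0000: 29.901226
  t * PV_t at t = 1.5000: 43.356054
  t * PV_t at t = 2.0000: 55.880205
  t * PV_t at t = 2.5000: 67.520790
  t * PV_t at t = 3.0000: 2525.910638
Macaulay duration D = 2738.035322 / 986.656711 = 2.775064
Modified duration = D / (1 + y/m) = 2.775064 / (1 + 0.034500) = 2.682517

Answer: Modified duration = 2.6825


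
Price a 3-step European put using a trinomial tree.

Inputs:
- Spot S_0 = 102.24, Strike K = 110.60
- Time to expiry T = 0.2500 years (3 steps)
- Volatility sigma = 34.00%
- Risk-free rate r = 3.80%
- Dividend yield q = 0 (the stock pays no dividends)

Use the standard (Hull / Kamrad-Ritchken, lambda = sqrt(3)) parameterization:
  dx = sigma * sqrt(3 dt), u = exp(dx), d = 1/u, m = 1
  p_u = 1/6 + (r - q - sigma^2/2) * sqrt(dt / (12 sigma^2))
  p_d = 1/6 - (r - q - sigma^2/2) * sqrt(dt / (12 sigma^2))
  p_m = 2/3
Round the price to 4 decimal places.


dt = T/N = 0.083333; dx = sigma*sqrt(3*dt) = 0.170000
u = exp(dx) = 1.185305; d = 1/u = 0.843665
p_u = 0.161814, p_m = 0.666667, p_d = 0.171520
Discount per step: exp(-r*dt) = 0.996838
Stock lattice S(k, j) with j the centered position index:
  k=0: S(0,+0) = 102.2400
  k=1: S(1,-1) = 86.2563; S(1,+0) = 102.2400; S(1,+1) = 121.1856
  k=2: S(2,-2) = 72.7714; S(2,-1) = 86.2563; S(2,+0) = 102.2400; S(2,+1) = 121.1856; S(2,+2) = 143.6418
  k=3: S(3,-3) = 61.3947; S(3,-2) = 72.7714; S(3,-1) = 86.2563; S(3,+0) = 102.2400; S(3,+1) = 121.1856; S(3,+2) = 143.6418; S(3,+3) = 170.2594
Terminal payoffs V(N, j) = max(K - S_T, 0):
  V(3,-3) = 49.205332; V(3,-2) = 37.828602; V(3,-1) = 24.343709; V(3,+0) = 8.360000; V(3,+1) = 0.000000; V(3,+2) = 0.000000; V(3,+3) = 0.000000
Backward induction: V(k, j) = exp(-r*dt) * [p_u * V(k+1, j+1) + p_m * V(k+1, j) + p_d * V(k+1, j-1)]
  V(2,-2) = exp(-r*dt) * [p_u*24.343709 + p_m*37.828602 + p_d*49.205332] = 37.479022
  V(2,-1) = exp(-r*dt) * [p_u*8.360000 + p_m*24.343709 + p_d*37.828602] = 23.994147
  V(2,+0) = exp(-r*dt) * [p_u*0.000000 + p_m*8.360000 + p_d*24.343709] = 9.717935
  V(2,+1) = exp(-r*dt) * [p_u*0.000000 + p_m*0.000000 + p_d*8.360000] = 1.429370
  V(2,+2) = exp(-r*dt) * [p_u*0.000000 + p_m*0.000000 + p_d*0.000000] = 0.000000
  V(1,-1) = exp(-r*dt) * [p_u*9.717935 + p_m*23.994147 + p_d*37.479022] = 23.921110
  V(1,+0) = exp(-r*dt) * [p_u*1.429370 + p_m*9.717935 + p_d*23.994147] = 10.791155
  V(1,+1) = exp(-r*dt) * [p_u*0.000000 + p_m*1.429370 + p_d*9.717935] = 2.611447
  V(0,+0) = exp(-r*dt) * [p_u*2.611447 + p_m*10.791155 + p_d*23.921110] = 11.682558

Answer: Price = V(0,0) = 11.6826


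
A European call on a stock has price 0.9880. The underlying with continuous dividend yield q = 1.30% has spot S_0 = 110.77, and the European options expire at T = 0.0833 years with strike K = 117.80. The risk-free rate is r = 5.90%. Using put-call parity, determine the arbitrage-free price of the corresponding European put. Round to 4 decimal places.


Answer: Put price = 7.5604

Derivation:
Put-call parity: C - P = S_0 * exp(-qT) - K * exp(-rT).
S_0 * exp(-qT) = 110.7700 * 0.99891769 = 110.65011209
K * exp(-rT) = 117.8000 * 0.99509736 = 117.22246870
P = C - S*exp(-qT) + K*exp(-rT)
P = 0.9880 - 110.65011209 + 117.22246870 = 7.5604


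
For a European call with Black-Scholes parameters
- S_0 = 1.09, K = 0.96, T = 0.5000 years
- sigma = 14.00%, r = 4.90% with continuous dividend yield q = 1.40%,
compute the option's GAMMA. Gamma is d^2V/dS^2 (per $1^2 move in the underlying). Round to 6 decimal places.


d1 = 1.5091647778; d2 = 1.4101698284
phi(d1) = 0.1277439133; exp(-qT) = 0.9930244429; exp(-rT) = 0.9757976889
Gamma = exp(-qT) * phi(d1) / (S * sigma * sqrt(T)) = 0.9930244429 * 0.1277439133 / (1.0900 * 0.1400 * 0.7071067812) = 1.175603

Answer: Gamma = 1.175603


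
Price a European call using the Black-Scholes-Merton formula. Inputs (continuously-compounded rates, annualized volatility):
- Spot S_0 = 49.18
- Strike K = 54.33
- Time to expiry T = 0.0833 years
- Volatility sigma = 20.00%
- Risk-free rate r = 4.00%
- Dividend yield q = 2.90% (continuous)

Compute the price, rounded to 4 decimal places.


Answer: Price = 0.0532

Derivation:
d1 = (ln(S/K) + (r - q + 0.5*sigma^2) * T) / (sigma * sqrt(T)) = -1.68055055
d2 = d1 - sigma * sqrt(T) = -1.73827403
exp(-rT) = 0.99667354; exp(-qT) = 0.99758722
C = S_0 * exp(-qT) * N(d1) - K * exp(-rT) * N(d2)
N(d1) = 0.04642512; N(d2) = 0.04108127
C = 49.1800 * 0.99758722 * 0.04642512 - 54.3300 * 0.99667354 * 0.04108127 = 0.0532


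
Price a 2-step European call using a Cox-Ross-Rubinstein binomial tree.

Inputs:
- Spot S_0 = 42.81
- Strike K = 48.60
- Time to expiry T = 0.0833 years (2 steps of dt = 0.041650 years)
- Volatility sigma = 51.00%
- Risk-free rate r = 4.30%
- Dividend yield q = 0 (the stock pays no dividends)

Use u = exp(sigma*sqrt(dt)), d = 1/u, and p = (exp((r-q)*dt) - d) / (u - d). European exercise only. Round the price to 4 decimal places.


Answer: Price = V(0,0) = 0.9554

Derivation:
dt = T/N = 0.041650
u = exp(sigma*sqrt(dt)) = 1.109692; d = 1/u = 0.901151
p = (exp((r-q)*dt) - d) / (u - d) = 0.482599
Discount per step: exp(-r*dt) = 0.998211
Stock lattice S(k, i) with i counting down-moves:
  k=0: S(0,0) = 42.8100
  k=1: S(1,0) = 47.5059; S(1,1) = 38.5783
  k=2: S(2,0) = 52.7169; S(2,1) = 42.8100; S(2,2) = 34.7648
Terminal payoffs V(N, i) = max(S_T - K, 0):
  V(2,0) = 4.116932; V(2,1) = 0.000000; V(2,2) = 0.000000
Backward induction: V(k, i) = exp(-r*dt) * [p * V(k+1, i) + (1-p) * V(k+1, i+1)].
  V(1,0) = exp(-r*dt) * [p*4.116932 + (1-p)*0.000000] = 1.983270
  V(1,1) = exp(-r*dt) * [p*0.000000 + (1-p)*0.000000] = 0.000000
  V(0,0) = exp(-r*dt) * [p*1.983270 + (1-p)*0.000000] = 0.955411


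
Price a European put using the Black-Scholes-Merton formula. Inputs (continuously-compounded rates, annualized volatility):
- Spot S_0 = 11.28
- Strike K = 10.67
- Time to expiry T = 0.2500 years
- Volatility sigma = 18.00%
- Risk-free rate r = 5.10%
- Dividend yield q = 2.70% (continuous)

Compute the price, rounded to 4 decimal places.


d1 = (ln(S/K) + (r - q + 0.5*sigma^2) * T) / (sigma * sqrt(T)) = 0.72939090
d2 = d1 - sigma * sqrt(T) = 0.63939090
exp(-rT) = 0.98733094; exp(-qT) = 0.99327273
P = K * exp(-rT) * N(-d2) - S_0 * exp(-qT) * N(-d1)
N(-d1) = 0.23288129; N(-d2) = 0.26128433
P = 10.6700 * 0.98733094 * 0.26128433 - 11.2800 * 0.99327273 * 0.23288129 = 0.1434

Answer: Price = 0.1434


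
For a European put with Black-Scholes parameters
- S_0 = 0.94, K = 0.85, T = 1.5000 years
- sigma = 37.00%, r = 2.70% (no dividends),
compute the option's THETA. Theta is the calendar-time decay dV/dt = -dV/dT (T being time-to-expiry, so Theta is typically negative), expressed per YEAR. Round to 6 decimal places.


d1 = 0.5380459261; d2 = 0.0848903237
phi(d1) = 0.3451813864; exp(-qT) = 1.0000000000; exp(-rT) = 0.9603091645
Theta = -S*exp(-qT)*phi(d1)*sigma/(2*sqrt(T)) + r*K*exp(-rT)*N(-d2) - q*S*exp(-qT)*N(-d1)
N(-d1) = 0.2952726713; N(-d2) = 0.4661742923; sqrt(T) = 1.2247448714
Term 1 = -0.9400 * 1.0000000000 * 0.3451813864 * 0.3700 / (2 * 1.2247448714) = -0.0490118754
Term 2 = 0.0270 * 0.8500 * 0.9603091645 * 0.4661742923 = 0.0102740597
Term 3 = 0 (no dividend yield, q = 0)
Theta = -0.0490118754 + (0.0102740597) + (0.0000000000) = -0.038738

Answer: Theta = -0.038738


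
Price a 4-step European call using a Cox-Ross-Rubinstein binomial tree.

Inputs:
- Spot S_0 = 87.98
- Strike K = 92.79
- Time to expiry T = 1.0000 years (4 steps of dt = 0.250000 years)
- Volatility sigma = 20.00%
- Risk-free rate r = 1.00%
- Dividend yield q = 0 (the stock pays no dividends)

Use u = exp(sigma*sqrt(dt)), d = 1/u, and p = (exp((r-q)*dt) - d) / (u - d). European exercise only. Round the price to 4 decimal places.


Answer: Price = V(0,0) = 5.6005

Derivation:
dt = T/N = 0.250000
u = exp(sigma*sqrt(dt)) = 1.105171; d = 1/u = 0.904837
p = (exp((r-q)*dt) - d) / (u - d) = 0.487516
Discount per step: exp(-r*dt) = 0.997503
Stock lattice S(k, i) with i counting down-moves:
  k=0: S(0,0) = 87.9800
  k=1: S(1,0) = 97.2329; S(1,1) = 79.6076
  k=2: S(2,0) = 107.4590; S(2,1) = 87.9800; S(2,2) = 72.0319
  k=3: S(3,0) = 118.7606; S(3,1) = 97.2329; S(3,2) = 79.6076; S(3,3) = 65.1772
  k=4: S(4,0) = 131.2507; S(4,1) = 107.4590; S(4,2) = 87.9800; S(4,3) = 72.0319; S(4,4) = 58.9748
Terminal payoffs V(N, i) = max(S_T - K, 0):
  V(4,0) = 38.460737; V(4,1) = 14.669015; V(4,2) = 0.000000; V(4,3) = 0.000000; V(4,4) = 0.000000
Backward induction: V(k, i) = exp(-r*dt) * [p * V(k+1, i) + (1-p) * V(k+1, i+1)].
  V(3,0) = exp(-r*dt) * [p*38.460737 + (1-p)*14.669015] = 26.202263
  V(3,1) = exp(-r*dt) * [p*14.669015 + (1-p)*0.000000] = 7.133518
  V(3,2) = exp(-r*dt) * [p*0.000000 + (1-p)*0.000000] = 0.000000
  V(3,3) = exp(-r*dt) * [p*0.000000 + (1-p)*0.000000] = 0.000000
  V(2,0) = exp(-r*dt) * [p*26.202263 + (1-p)*7.133518] = 16.388806
  V(2,1) = exp(-r*dt) * [p*7.133518 + (1-p)*0.000000] = 3.469018
  V(2,2) = exp(-r*dt) * [p*0.000000 + (1-p)*0.000000] = 0.000000
  V(1,0) = exp(-r*dt) * [p*16.388806 + (1-p)*3.469018] = 9.743228
  V(1,1) = exp(-r*dt) * [p*3.469018 + (1-p)*0.000000] = 1.686978
  V(0,0) = exp(-r*dt) * [p*9.743228 + (1-p)*1.686978] = 5.600506


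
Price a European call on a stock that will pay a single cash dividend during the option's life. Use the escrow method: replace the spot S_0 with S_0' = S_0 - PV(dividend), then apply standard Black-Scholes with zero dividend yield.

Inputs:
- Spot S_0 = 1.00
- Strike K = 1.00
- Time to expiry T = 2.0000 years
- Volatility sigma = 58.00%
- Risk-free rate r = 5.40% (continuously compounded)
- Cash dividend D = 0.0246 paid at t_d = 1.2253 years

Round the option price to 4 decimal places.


Answer: Price = 0.3395

Derivation:
PV(D) = D * exp(-r * t_d) = 0.0246 * 0.93597529 = 0.02302499
S_0' = S_0 - PV(D) = 1.0000 - 0.02302499 = 0.97697501
d1 = (ln(S_0'/K) + (r + sigma^2/2)*T) / (sigma*sqrt(T)) = 0.51339097
d2 = d1 - sigma*sqrt(T) = -0.30685290
exp(-rT) = 0.89762760
N(d1) = 0.69616107; N(d2) = 0.37947767
C = S_0' * N(d1) - K * exp(-rT) * N(d2) = 0.97697501 * 0.69616107 - 1.0000 * 0.89762760 * 0.37947767 = 0.3395


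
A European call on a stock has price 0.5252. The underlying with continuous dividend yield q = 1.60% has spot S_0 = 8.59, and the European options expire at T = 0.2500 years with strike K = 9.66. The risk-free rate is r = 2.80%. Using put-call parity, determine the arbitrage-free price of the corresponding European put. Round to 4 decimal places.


Put-call parity: C - P = S_0 * exp(-qT) - K * exp(-rT).
S_0 * exp(-qT) = 8.5900 * 0.99600799 = 8.55570863
K * exp(-rT) = 9.6600 * 0.99302444 = 9.59261612
P = C - S*exp(-qT) + K*exp(-rT)
P = 0.5252 - 8.55570863 + 9.59261612 = 1.5621

Answer: Put price = 1.5621


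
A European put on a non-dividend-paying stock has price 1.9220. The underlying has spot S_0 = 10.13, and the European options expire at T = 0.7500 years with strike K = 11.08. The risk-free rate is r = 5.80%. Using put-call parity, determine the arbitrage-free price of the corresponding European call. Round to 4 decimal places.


Answer: Call price = 1.4436

Derivation:
Put-call parity: C - P = S_0 * exp(-qT) - K * exp(-rT).
S_0 * exp(-qT) = 10.1300 * 1.00000000 = 10.13000000
K * exp(-rT) = 11.0800 * 0.95743255 = 10.60835270
C = P + S*exp(-qT) - K*exp(-rT)
C = 1.9220 + 10.13000000 - 10.60835270 = 1.4436


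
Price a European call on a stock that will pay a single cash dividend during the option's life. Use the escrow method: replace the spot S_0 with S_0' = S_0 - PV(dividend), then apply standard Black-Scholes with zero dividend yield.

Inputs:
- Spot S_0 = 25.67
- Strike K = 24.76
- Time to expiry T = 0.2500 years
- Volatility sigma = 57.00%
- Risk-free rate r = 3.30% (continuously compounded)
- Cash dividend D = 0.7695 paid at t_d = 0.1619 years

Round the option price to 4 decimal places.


PV(D) = D * exp(-r * t_d) = 0.7695 * 0.99467155 = 0.76539976
S_0' = S_0 - PV(D) = 25.6700 - 0.76539976 = 24.90460024
d1 = (ln(S_0'/K) + (r + sigma^2/2)*T) / (sigma*sqrt(T)) = 0.19187925
d2 = d1 - sigma*sqrt(T) = -0.09312075
exp(-rT) = 0.99178394
N(d1) = 0.57608161; N(d2) = 0.46290382
C = S_0' * N(d1) - K * exp(-rT) * N(d2) = 24.90460024 * 0.57608161 - 24.7600 * 0.99178394 * 0.46290382 = 2.9798

Answer: Price = 2.9798


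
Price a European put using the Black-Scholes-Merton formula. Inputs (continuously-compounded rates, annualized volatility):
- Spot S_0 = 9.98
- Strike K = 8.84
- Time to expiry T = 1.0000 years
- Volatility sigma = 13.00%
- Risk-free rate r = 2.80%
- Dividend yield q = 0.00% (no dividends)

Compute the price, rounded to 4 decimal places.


Answer: Price = 0.0749

Derivation:
d1 = (ln(S/K) + (r - q + 0.5*sigma^2) * T) / (sigma * sqrt(T)) = 1.21343241
d2 = d1 - sigma * sqrt(T) = 1.08343241
exp(-rT) = 0.97238837; exp(-qT) = 1.00000000
P = K * exp(-rT) * N(-d2) - S_0 * exp(-qT) * N(-d1)
N(-d1) = 0.11248227; N(-d2) = 0.13930827
P = 8.8400 * 0.97238837 * 0.13930827 - 9.9800 * 1.00000000 * 0.11248227 = 0.0749


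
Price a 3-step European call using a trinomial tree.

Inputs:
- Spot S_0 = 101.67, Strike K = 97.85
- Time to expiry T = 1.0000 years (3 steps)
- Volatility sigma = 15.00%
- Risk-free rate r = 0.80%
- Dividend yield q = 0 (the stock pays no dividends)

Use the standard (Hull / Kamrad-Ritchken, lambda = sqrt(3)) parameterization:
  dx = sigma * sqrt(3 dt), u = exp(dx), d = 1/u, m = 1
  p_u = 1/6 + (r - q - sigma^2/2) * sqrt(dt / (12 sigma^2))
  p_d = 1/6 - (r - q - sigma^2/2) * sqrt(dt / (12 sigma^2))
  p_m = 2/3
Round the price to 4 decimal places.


dt = T/N = 0.333333; dx = sigma*sqrt(3*dt) = 0.150000
u = exp(dx) = 1.161834; d = 1/u = 0.860708
p_u = 0.163056, p_m = 0.666667, p_d = 0.170278
Discount per step: exp(-r*dt) = 0.997337
Stock lattice S(k, j) with j the centered position index:
  k=0: S(0,+0) = 101.6700
  k=1: S(1,-1) = 87.5082; S(1,+0) = 101.6700; S(1,+1) = 118.1237
  k=2: S(2,-2) = 75.3190; S(2,-1) = 87.5082; S(2,+0) = 101.6700; S(2,+1) = 118.1237; S(2,+2) = 137.2401
  k=3: S(3,-3) = 64.8277; S(3,-2) = 75.3190; S(3,-1) = 87.5082; S(3,+0) = 101.6700; S(3,+1) = 118.1237; S(3,+2) = 137.2401; S(3,+3) = 159.4503
Terminal payoffs V(N, j) = max(S_T - K, 0):
  V(3,-3) = 0.000000; V(3,-2) = 0.000000; V(3,-1) = 0.000000; V(3,+0) = 3.820000; V(3,+1) = 20.273687; V(3,+2) = 39.390145; V(3,+3) = 61.600300
Backward induction: V(k, j) = exp(-r*dt) * [p_u * V(k+1, j+1) + p_m * V(k+1, j) + p_d * V(k+1, j-1)]
  V(2,-2) = exp(-r*dt) * [p_u*0.000000 + p_m*0.000000 + p_d*0.000000] = 0.000000
  V(2,-1) = exp(-r*dt) * [p_u*3.820000 + p_m*0.000000 + p_d*0.000000] = 0.621213
  V(2,+0) = exp(-r*dt) * [p_u*20.273687 + p_m*3.820000 + p_d*0.000000] = 5.836818
  V(2,+1) = exp(-r*dt) * [p_u*39.390145 + p_m*20.273687 + p_d*3.820000] = 20.534204
  V(2,+2) = exp(-r*dt) * [p_u*61.600300 + p_m*39.390145 + p_d*20.273687] = 39.650650
  V(1,-1) = exp(-r*dt) * [p_u*5.836818 + p_m*0.621213 + p_d*0.000000] = 1.362231
  V(1,+0) = exp(-r*dt) * [p_u*20.534204 + p_m*5.836818 + p_d*0.621213] = 7.325646
  V(1,+1) = exp(-r*dt) * [p_u*39.650650 + p_m*20.534204 + p_d*5.836818] = 21.092287
  V(0,+0) = exp(-r*dt) * [p_u*21.092287 + p_m*7.325646 + p_d*1.362231] = 8.532153

Answer: Price = V(0,0) = 8.5322


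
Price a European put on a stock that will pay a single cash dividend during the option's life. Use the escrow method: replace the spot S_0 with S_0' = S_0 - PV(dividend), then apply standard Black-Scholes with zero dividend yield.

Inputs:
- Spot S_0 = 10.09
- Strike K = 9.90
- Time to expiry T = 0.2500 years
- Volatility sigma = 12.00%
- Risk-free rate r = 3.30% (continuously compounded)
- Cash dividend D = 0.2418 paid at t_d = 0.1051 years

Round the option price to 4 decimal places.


PV(D) = D * exp(-r * t_d) = 0.2418 * 0.99653771 = 0.24096282
S_0' = S_0 - PV(D) = 10.0900 - 0.24096282 = 9.84903718
d1 = (ln(S_0'/K) + (r + sigma^2/2)*T) / (sigma*sqrt(T)) = 0.08148242
d2 = d1 - sigma*sqrt(T) = 0.02148242
exp(-rT) = 0.99178394
N(-d1) = 0.46752915; N(-d2) = 0.49143041
P = K * exp(-rT) * N(-d2) - S_0' * N(-d1) = 9.9000 * 0.99178394 * 0.49143041 - 9.84903718 * 0.46752915 = 0.2205

Answer: Price = 0.2205


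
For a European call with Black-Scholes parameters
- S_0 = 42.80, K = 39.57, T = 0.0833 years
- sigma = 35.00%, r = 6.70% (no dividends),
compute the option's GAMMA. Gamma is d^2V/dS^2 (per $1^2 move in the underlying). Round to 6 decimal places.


Answer: Gamma = 0.062510

Derivation:
d1 = 0.8825334074; d2 = 0.7815173195
phi(d1) = 0.2702599134; exp(-qT) = 1.0000000000; exp(-rT) = 0.9944344454
Gamma = exp(-qT) * phi(d1) / (S * sigma * sqrt(T)) = 1.0000000000 * 0.2702599134 / (42.8000 * 0.3500 * 0.2886173938) = 0.062510


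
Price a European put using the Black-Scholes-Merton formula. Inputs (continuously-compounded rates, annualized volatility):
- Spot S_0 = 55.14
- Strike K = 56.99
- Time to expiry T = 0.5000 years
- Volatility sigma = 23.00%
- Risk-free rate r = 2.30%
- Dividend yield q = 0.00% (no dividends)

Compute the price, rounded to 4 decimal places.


d1 = (ln(S/K) + (r - q + 0.5*sigma^2) * T) / (sigma * sqrt(T)) = -0.05088345
d2 = d1 - sigma * sqrt(T) = -0.21351801
exp(-rT) = 0.98856587; exp(-qT) = 1.00000000
P = K * exp(-rT) * N(-d2) - S_0 * exp(-qT) * N(-d1)
N(-d1) = 0.52029081; N(-d2) = 0.58453853
P = 56.9900 * 0.98856587 * 0.58453853 - 55.1400 * 1.00000000 * 0.52029081 = 4.2431

Answer: Price = 4.2431


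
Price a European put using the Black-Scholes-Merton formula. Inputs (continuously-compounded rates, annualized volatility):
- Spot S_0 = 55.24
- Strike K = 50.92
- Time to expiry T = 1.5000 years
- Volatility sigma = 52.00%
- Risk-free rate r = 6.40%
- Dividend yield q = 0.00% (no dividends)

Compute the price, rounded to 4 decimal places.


d1 = (ln(S/K) + (r - q + 0.5*sigma^2) * T) / (sigma * sqrt(T)) = 0.59703416
d2 = d1 - sigma * sqrt(T) = -0.03983317
exp(-rT) = 0.90846402; exp(-qT) = 1.00000000
P = K * exp(-rT) * N(-d2) - S_0 * exp(-qT) * N(-d1)
N(-d1) = 0.27524229; N(-d2) = 0.51588693
P = 50.9200 * 0.90846402 * 0.51588693 - 55.2400 * 1.00000000 * 0.27524229 = 8.6600

Answer: Price = 8.6600


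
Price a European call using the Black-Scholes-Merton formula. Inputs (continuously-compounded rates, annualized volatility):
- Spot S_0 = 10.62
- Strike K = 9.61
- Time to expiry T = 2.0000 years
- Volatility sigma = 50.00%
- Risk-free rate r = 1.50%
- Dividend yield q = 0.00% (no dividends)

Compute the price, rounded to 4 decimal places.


d1 = (ln(S/K) + (r - q + 0.5*sigma^2) * T) / (sigma * sqrt(T)) = 0.53730894
d2 = d1 - sigma * sqrt(T) = -0.16979784
exp(-rT) = 0.97044553; exp(-qT) = 1.00000000
C = S_0 * exp(-qT) * N(d1) - K * exp(-rT) * N(d2)
N(d1) = 0.70447288; N(d2) = 0.43258456
C = 10.6200 * 1.00000000 * 0.70447288 - 9.6100 * 0.97044553 * 0.43258456 = 3.4472

Answer: Price = 3.4472


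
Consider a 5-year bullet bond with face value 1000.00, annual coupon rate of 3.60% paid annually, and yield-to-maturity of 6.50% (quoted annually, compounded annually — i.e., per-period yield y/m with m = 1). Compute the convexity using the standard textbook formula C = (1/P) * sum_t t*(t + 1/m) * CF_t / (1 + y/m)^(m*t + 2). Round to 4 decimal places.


Answer: Convexity = 23.9190

Derivation:
Coupon per period c = face * coupon_rate / m = 36.000000
Periods per year m = 1; per-period yield y/m = 0.065000
Number of cashflows N = 5
Cashflows (t years, CF_t, discount factor 1/(1+y/m)^(m*t), PV):
  t = 1.0000: CF_t = 36.000000, DF = 0.938967, PV = 33.802817
  t = 2.0000: CF_t = 36.000000, DF = 0.881659, PV = 31.739734
  t = 3.0000: CF_t = 36.000000, DF = 0.827849, PV = 29.802567
  t = 4.0000: CF_t = 36.000000, DF = 0.777323, PV = 27.983631
  t = 5.0000: CF_t = 1036.000000, DF = 0.729881, PV = 756.156547
Price P = sum_t PV_t = 879.485296
Convexity numerator sum_t t*(t + 1/m) * CF_t / (1+y/m)^(m*t + 2):
  t = 1.0000: term = 59.605135
  t = 2.0000: term = 167.901788
  t = 3.0000: term = 315.308521
  t = 4.0000: term = 493.440566
  t = 5.0000: term = 20000.173157
Convexity = (1/P) * sum = 21036.429166 / 879.485296 = 23.919023


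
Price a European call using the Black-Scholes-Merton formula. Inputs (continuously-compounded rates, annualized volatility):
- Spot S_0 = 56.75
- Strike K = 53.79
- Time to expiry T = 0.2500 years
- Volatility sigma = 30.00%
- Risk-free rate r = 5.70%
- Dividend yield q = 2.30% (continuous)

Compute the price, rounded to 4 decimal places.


Answer: Price = 5.2453

Derivation:
d1 = (ln(S/K) + (r - q + 0.5*sigma^2) * T) / (sigma * sqrt(T)) = 0.48878720
d2 = d1 - sigma * sqrt(T) = 0.33878720
exp(-rT) = 0.98585105; exp(-qT) = 0.99426650
C = S_0 * exp(-qT) * N(d1) - K * exp(-rT) * N(d2)
N(d1) = 0.68750382; N(d2) = 0.63261498
C = 56.7500 * 0.99426650 * 0.68750382 - 53.7900 * 0.98585105 * 0.63261498 = 5.2453


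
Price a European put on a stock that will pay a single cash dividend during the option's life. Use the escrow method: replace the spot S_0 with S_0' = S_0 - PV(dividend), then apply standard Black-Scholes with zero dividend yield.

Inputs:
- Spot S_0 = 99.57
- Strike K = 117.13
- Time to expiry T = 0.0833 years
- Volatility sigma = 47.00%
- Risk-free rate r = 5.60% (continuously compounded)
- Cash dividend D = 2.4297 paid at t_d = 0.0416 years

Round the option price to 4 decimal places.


Answer: Price = 20.0352

Derivation:
PV(D) = D * exp(-r * t_d) = 2.4297 * 0.99767311 = 2.42404636
S_0' = S_0 - PV(D) = 99.5700 - 2.42404636 = 97.14595364
d1 = (ln(S_0'/K) + (r + sigma^2/2)*T) / (sigma*sqrt(T)) = -1.27684774
d2 = d1 - sigma*sqrt(T) = -1.41249792
exp(-rT) = 0.99534606
N(-d1) = 0.89917200; N(-d2) = 0.92109830
P = K * exp(-rT) * N(-d2) - S_0' * N(-d1) = 117.1300 * 0.99534606 * 0.92109830 - 97.14595364 * 0.89917200 = 20.0352


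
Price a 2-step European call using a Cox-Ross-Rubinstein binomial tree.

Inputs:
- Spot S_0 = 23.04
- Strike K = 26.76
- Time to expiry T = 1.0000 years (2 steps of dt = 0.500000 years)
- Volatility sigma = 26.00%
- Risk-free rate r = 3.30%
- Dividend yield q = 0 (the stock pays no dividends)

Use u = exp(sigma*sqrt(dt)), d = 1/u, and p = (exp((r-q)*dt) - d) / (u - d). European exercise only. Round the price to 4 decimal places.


Answer: Price = V(0,0) = 1.5716

Derivation:
dt = T/N = 0.500000
u = exp(sigma*sqrt(dt)) = 1.201833; d = 1/u = 0.832062
p = (exp((r-q)*dt) - d) / (u - d) = 0.499160
Discount per step: exp(-r*dt) = 0.983635
Stock lattice S(k, i) with i counting down-moves:
  k=0: S(0,0) = 23.0400
  k=1: S(1,0) = 27.6902; S(1,1) = 19.1707
  k=2: S(2,0) = 33.2790; S(2,1) = 23.0400; S(2,2) = 15.9512
Terminal payoffs V(N, i) = max(S_T - K, 0):
  V(2,0) = 6.519026; V(2,1) = 0.000000; V(2,2) = 0.000000
Backward induction: V(k, i) = exp(-r*dt) * [p * V(k+1, i) + (1-p) * V(k+1, i+1)].
  V(1,0) = exp(-r*dt) * [p*6.519026 + (1-p)*0.000000] = 3.200783
  V(1,1) = exp(-r*dt) * [p*0.000000 + (1-p)*0.000000] = 0.000000
  V(0,0) = exp(-r*dt) * [p*3.200783 + (1-p)*0.000000] = 1.571556


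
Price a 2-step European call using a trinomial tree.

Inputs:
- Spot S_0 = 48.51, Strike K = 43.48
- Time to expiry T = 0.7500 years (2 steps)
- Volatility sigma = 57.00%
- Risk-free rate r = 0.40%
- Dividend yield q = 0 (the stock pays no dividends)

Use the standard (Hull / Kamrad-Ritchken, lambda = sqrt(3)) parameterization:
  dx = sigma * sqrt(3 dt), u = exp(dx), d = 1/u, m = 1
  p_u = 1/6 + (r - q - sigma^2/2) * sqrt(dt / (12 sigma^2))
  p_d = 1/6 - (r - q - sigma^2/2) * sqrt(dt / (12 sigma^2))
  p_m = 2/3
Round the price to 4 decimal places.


dt = T/N = 0.375000; dx = sigma*sqrt(3*dt) = 0.604576
u = exp(dx) = 1.830476; d = 1/u = 0.546306
p_u = 0.117526, p_m = 0.666667, p_d = 0.215807
Discount per step: exp(-r*dt) = 0.998501
Stock lattice S(k, j) with j the centered position index:
  k=0: S(0,+0) = 48.5100
  k=1: S(1,-1) = 26.5013; S(1,+0) = 48.5100; S(1,+1) = 88.7964
  k=2: S(2,-2) = 14.4778; S(2,-1) = 26.5013; S(2,+0) = 48.5100; S(2,+1) = 88.7964; S(2,+2) = 162.5397
Terminal payoffs V(N, j) = max(S_T - K, 0):
  V(2,-2) = 0.000000; V(2,-1) = 0.000000; V(2,+0) = 5.030000; V(2,+1) = 45.316413; V(2,+2) = 119.059745
Backward induction: V(k, j) = exp(-r*dt) * [p_u * V(k+1, j+1) + p_m * V(k+1, j) + p_d * V(k+1, j-1)]
  V(1,-1) = exp(-r*dt) * [p_u*5.030000 + p_m*0.000000 + p_d*0.000000] = 0.590269
  V(1,+0) = exp(-r*dt) * [p_u*45.316413 + p_m*5.030000 + p_d*0.000000] = 8.666174
  V(1,+1) = exp(-r*dt) * [p_u*119.059745 + p_m*45.316413 + p_d*5.030000] = 45.221169
  V(0,+0) = exp(-r*dt) * [p_u*45.221169 + p_m*8.666174 + p_d*0.590269] = 11.202673

Answer: Price = V(0,0) = 11.2027


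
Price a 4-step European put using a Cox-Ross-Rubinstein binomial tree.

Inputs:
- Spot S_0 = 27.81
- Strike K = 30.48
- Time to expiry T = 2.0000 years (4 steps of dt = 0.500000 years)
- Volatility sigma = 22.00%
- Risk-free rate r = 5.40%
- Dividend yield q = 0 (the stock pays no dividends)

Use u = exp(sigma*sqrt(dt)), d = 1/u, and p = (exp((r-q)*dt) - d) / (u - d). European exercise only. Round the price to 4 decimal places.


dt = T/N = 0.500000
u = exp(sigma*sqrt(dt)) = 1.168316; d = 1/u = 0.855933
p = (exp((r-q)*dt) - d) / (u - d) = 0.548797
Discount per step: exp(-r*dt) = 0.973361
Stock lattice S(k, i) with i counting down-moves:
  k=0: S(0,0) = 27.8100
  k=1: S(1,0) = 32.4909; S(1,1) = 23.8035
  k=2: S(2,0) = 37.9596; S(2,1) = 27.8100; S(2,2) = 20.3742
  k=3: S(3,0) = 44.3488; S(3,1) = 32.4909; S(3,2) = 23.8035; S(3,3) = 17.4389
  k=4: S(4,0) = 51.8134; S(4,1) = 37.9596; S(4,2) = 27.8100; S(4,3) = 20.3742; S(4,4) = 14.9266
Terminal payoffs V(N, i) = max(K - S_T, 0):
  V(4,0) = 0.000000; V(4,1) = 0.000000; V(4,2) = 2.670000; V(4,3) = 10.105814; V(4,4) = 15.553447
Backward induction: V(k, i) = exp(-r*dt) * [p * V(k+1, i) + (1-p) * V(k+1, i+1)].
  V(3,0) = exp(-r*dt) * [p*0.000000 + (1-p)*0.000000] = 0.000000
  V(3,1) = exp(-r*dt) * [p*0.000000 + (1-p)*2.670000] = 1.172620
  V(3,2) = exp(-r*dt) * [p*2.670000 + (1-p)*10.105814] = 5.864561
  V(3,3) = exp(-r*dt) * [p*10.105814 + (1-p)*15.553447] = 12.229118
  V(2,0) = exp(-r*dt) * [p*0.000000 + (1-p)*1.172620] = 0.514995
  V(2,1) = exp(-r*dt) * [p*1.172620 + (1-p)*5.864561] = 3.202006
  V(2,2) = exp(-r*dt) * [p*5.864561 + (1-p)*12.229118] = 8.503545
  V(1,0) = exp(-r*dt) * [p*0.514995 + (1-p)*3.202006] = 1.681367
  V(1,1) = exp(-r*dt) * [p*3.202006 + (1-p)*8.503545] = 5.445057
  V(0,0) = exp(-r*dt) * [p*1.681367 + (1-p)*5.445057] = 3.289528

Answer: Price = V(0,0) = 3.2895


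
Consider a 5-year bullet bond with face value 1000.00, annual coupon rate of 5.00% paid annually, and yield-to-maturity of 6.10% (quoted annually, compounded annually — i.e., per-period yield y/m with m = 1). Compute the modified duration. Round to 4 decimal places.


Coupon per period c = face * coupon_rate / m = 50.000000
Periods per year m = 1; per-period yield y/m = 0.061000
Number of cashflows N = 5
Cashflows (t years, CF_t, discount factor 1/(1+y/m)^(m*t), PV):
  t = 1.0000: CF_t = 50.000000, DF = 0.942507, PV = 47.125353
  t = 2.0000: CF_t = 50.000000, DF = 0.888320, PV = 44.415979
  t = 3.0000: CF_t = 50.000000, DF = 0.837247, PV = 41.862374
  t = 4.0000: CF_t = 50.000000, DF = 0.789112, PV = 39.455583
  t = 5.0000: CF_t = 1050.000000, DF = 0.743743, PV = 780.930490
Price P = sum_t PV_t = 953.789780
First compute Macaulay numerator sum_t t * PV_t:
  t * PV_t at t = 1.0000: 47.125353
  t * PV_t at t = 2.0000: 88.831957
  t * PV_t at t = 3.0000: 125.587122
  t * PV_t at t = 4.0000: 157.822333
  t * PV_t at t = 5.0000: 3904.652452
Macaulay duration D = 4324.019218 / 953.789780 = 4.533514
Modified duration = D / (1 + y/m) = 4.533514 / (1 + 0.061000) = 4.272869

Answer: Modified duration = 4.2729
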